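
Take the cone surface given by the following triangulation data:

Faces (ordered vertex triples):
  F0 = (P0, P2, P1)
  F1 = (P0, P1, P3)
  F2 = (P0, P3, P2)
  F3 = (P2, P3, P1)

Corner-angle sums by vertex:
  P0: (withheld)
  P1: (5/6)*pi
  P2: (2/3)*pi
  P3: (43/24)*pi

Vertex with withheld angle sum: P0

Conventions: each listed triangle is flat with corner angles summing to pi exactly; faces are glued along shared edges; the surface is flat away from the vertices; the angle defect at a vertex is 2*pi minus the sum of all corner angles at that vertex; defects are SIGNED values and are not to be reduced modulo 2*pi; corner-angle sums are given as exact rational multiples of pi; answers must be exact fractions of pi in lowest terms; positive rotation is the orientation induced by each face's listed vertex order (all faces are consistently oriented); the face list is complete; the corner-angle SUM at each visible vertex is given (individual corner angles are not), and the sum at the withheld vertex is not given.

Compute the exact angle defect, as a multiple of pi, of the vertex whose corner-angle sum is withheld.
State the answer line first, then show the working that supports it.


Answer: defect(P0) = (31/24)*pi

V = 4, E = 6, F = 4; chi = V - E + F = 2
Gauss-Bonnet: total defect = 2*pi*chi = 4*pi; visible defects sum to (65/24)*pi


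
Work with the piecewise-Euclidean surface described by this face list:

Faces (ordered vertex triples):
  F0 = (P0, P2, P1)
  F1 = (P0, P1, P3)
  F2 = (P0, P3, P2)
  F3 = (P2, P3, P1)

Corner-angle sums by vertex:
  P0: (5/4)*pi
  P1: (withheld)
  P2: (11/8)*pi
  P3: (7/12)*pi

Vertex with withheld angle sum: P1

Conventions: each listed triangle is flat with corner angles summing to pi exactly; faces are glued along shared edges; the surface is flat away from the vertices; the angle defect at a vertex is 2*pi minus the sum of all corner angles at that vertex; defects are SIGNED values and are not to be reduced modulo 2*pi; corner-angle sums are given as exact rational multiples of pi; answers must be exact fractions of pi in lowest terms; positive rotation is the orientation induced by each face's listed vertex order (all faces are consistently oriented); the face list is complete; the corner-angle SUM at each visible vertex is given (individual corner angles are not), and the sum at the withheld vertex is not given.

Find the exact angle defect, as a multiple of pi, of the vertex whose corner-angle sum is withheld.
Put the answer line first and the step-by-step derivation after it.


Answer: defect(P1) = (29/24)*pi

V = 4, E = 6, F = 4; chi = V - E + F = 2
Gauss-Bonnet: total defect = 2*pi*chi = 4*pi; visible defects sum to (67/24)*pi


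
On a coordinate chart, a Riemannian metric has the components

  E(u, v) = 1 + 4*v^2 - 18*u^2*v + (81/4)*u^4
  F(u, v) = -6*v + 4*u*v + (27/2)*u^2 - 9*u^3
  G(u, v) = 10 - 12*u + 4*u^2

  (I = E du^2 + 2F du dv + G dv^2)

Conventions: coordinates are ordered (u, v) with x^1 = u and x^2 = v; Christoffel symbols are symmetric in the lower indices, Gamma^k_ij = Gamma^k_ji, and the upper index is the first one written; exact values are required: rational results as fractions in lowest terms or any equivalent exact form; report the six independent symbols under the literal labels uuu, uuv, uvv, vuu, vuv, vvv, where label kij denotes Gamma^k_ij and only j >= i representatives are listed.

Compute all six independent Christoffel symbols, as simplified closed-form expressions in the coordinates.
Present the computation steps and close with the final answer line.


E = 1 + 4*v^2 - 18*u^2*v + (81/4)*u^4; F = -6*v + 4*u*v + (27/2)*u^2 - 9*u^3; G = 10 - 12*u + 4*u^2
Gamma^k_ij = (1/2) g^{kl} (d_i g_jl + d_j g_il - d_l g_ij), with g^inv = (1/(EG-F^2)) [[G, -F], [-F, E]]
first partials: E_u = -36*u*v + 81*u^3, E_v = 8*v - 18*u^2, F_u = 4*v + 27*u - 27*u^2, F_v = -6 + 4*u, G_u = -12 + 8*u, G_v = 0
D = EG - F^2 = 10 - 12*u + 4*v^2 + 4*u^2 - 18*u^2*v + (81/4)*u^4
expanded: Gamma^u_uu = (G E_u - 2F F_u + F E_v)/(2D), Gamma^u_uv = (G E_v - F G_u)/(2D), Gamma^u_vv = (2G F_v - G G_u - F G_v)/(2D), Gamma^v_uu = (2E F_u - E E_v - F E_u)/(2D), Gamma^v_uv = (E G_u - F E_v)/(2D), Gamma^v_vv = (E G_v - 2F F_v + F G_u)/(2D); substitute and cancel common factors

Answer: Gamma_uuu = (162*u^3 - 72*u*v)/(81*u^4 - 72*u^2*v + 16*u^2 - 48*u + 16*v^2 + 40), Gamma_uuv = (-36*u^2 + 16*v)/(81*u^4 - 72*u^2*v + 16*u^2 - 48*u + 16*v^2 + 40), Gamma_uvv = 0, Gamma_vuu = (-72*u^2 + 108*u)/(81*u^4 - 72*u^2*v + 16*u^2 - 48*u + 16*v^2 + 40), Gamma_vuv = (16*u - 24)/(81*u^4 - 72*u^2*v + 16*u^2 - 48*u + 16*v^2 + 40), Gamma_vvv = 0


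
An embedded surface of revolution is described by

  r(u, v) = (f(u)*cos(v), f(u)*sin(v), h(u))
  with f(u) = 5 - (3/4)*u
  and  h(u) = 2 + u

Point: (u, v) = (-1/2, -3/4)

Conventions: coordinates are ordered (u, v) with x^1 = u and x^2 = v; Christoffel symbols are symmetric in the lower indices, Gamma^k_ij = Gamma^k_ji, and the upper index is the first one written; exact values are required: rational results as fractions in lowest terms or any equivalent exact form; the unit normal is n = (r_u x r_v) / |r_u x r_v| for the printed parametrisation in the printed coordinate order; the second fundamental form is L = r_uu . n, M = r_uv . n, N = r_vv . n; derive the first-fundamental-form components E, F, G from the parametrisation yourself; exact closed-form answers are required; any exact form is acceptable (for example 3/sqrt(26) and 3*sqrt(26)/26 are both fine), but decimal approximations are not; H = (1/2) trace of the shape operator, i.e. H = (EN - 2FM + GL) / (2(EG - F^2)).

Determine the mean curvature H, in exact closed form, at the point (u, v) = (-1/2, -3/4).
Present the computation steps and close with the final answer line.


f = 43/8, f' = -3/4, f'' = 0, h' = 1, h'' = 0
E = 25/16, F = 0, G = 1849/64; answer radicand W^2 = 25/16
unnormalised second-form numerators: l = 0, m = 0, n = 43/8; L = l/sqrt(25/16), and similarly M = m/sqrt(W^2), N = n/sqrt(W^2)
H = (E*n - 2*F*m + G*l) / (2*(EG - F^2)*sqrt(W^2)); E*n - 2*F*m + G*l = 1075/128, EG - F^2 = 46225/1024, so H = (4/43)/sqrt(25/16)

Answer: H = 16/215


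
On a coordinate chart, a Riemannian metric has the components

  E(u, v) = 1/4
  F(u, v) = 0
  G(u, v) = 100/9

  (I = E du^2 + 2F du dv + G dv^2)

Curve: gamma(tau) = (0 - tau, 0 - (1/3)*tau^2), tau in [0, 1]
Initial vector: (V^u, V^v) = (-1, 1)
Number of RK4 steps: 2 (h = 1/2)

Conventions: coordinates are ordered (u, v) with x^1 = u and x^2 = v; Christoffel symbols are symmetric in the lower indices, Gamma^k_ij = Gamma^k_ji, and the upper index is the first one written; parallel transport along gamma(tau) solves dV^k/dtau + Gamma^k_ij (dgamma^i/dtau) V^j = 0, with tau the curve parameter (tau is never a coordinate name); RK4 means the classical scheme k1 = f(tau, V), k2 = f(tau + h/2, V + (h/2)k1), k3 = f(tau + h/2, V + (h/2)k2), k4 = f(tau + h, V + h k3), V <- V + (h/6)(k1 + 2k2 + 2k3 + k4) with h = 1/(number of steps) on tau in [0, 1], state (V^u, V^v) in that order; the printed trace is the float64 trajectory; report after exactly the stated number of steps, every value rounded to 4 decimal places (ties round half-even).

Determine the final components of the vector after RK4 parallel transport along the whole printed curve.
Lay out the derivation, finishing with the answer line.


gamma'(tau) = (-1, -(2/3)*tau); f(tau, V)^k = -Gamma^k_ij(gamma(tau)) gamma'^i(tau) V^j; h = 1/2; intermediate values shown to 6 dp
curve data and Christoffel symbols at the stage parameters:
  tau = 0.000000: gamma = (0.000000, 0.000000), gamma' = (-1.000000, 0.000000); Gamma_uuu = 0.000000, Gamma_uuv = 0.000000, Gamma_uvv = 0.000000, Gamma_vuu = 0.000000, Gamma_vuv = 0.000000, Gamma_vvv = 0.000000
  tau = 0.250000: gamma = (-0.250000, -0.020833), gamma' = (-1.000000, -0.166667); Gamma_uuu = 0.000000, Gamma_uuv = 0.000000, Gamma_uvv = 0.000000, Gamma_vuu = 0.000000, Gamma_vuv = 0.000000, Gamma_vvv = 0.000000
  tau = 0.500000: gamma = (-0.500000, -0.083333), gamma' = (-1.000000, -0.333333); Gamma_uuu = 0.000000, Gamma_uuv = 0.000000, Gamma_uvv = 0.000000, Gamma_vuu = 0.000000, Gamma_vuv = 0.000000, Gamma_vvv = 0.000000
  tau = 0.750000: gamma = (-0.750000, -0.187500), gamma' = (-1.000000, -0.500000); Gamma_uuu = 0.000000, Gamma_uuv = 0.000000, Gamma_uvv = 0.000000, Gamma_vuu = 0.000000, Gamma_vuv = 0.000000, Gamma_vvv = 0.000000
  tau = 1.000000: gamma = (-1.000000, -0.333333), gamma' = (-1.000000, -0.666667); Gamma_uuu = 0.000000, Gamma_uuv = 0.000000, Gamma_uvv = 0.000000, Gamma_vuu = 0.000000, Gamma_vuv = 0.000000, Gamma_vvv = 0.000000
step 0: V^u = -1.0000, V^v = 1.0000
step 1: k1 = (0.000000, 0.000000), k2 = (0.000000, 0.000000), k3 = (0.000000, 0.000000), k4 = (0.000000, 0.000000); V <- V + (h/6)(k1 + 2k2 + 2k3 + k4): V^u = -1.0000, V^v = 1.0000
step 2: k1 = (0.000000, 0.000000), k2 = (0.000000, 0.000000), k3 = (0.000000, 0.000000), k4 = (0.000000, 0.000000); V <- V + (h/6)(k1 + 2k2 + 2k3 + k4): V^u = -1.0000, V^v = 1.0000

Answer: V^u = -1.0000, V^v = 1.0000


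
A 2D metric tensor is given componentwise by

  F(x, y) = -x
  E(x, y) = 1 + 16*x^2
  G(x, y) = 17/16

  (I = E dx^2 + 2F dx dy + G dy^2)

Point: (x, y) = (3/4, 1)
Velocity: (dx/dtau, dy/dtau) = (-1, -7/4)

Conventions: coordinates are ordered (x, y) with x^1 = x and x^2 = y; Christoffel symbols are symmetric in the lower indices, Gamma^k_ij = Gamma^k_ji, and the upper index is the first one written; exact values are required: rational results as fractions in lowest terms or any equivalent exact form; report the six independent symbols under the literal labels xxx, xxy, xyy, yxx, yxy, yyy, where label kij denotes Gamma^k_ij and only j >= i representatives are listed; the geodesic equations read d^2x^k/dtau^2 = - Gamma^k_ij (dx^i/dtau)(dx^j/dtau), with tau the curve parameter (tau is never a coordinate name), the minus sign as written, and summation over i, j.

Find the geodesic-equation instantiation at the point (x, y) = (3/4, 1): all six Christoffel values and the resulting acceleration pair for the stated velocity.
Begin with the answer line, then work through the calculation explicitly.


Answer: Gamma_xxx = 192/161, Gamma_xxy = 0, Gamma_xyy = 0, Gamma_yxx = -16/161, Gamma_yxy = 0, Gamma_yyy = 0; accelerations (d^2x/dtau^2, d^2y/dtau^2) = (-192/161, 16/161)

E = 10, F = -3/4, G = 17/16 at the point
E_x = 24, E_y = 0, F_x = -1, F_y = 0, G_x = 0, G_y = 0
EG - F^2 = 161/16;  g^inv = (16/161) * [[17/16, 3/4], [3/4, 10]]
first-kind symbols [ij,l] = (1/2)(d_i g_jl + d_j g_il - d_l g_ij): [xx,x] = E_x/2 = 12, [xx,y] = F_x - E_y/2 = -1, [xy,x] = E_y/2 = 0, [xy,y] = G_x/2 = 0, [yy,x] = F_y - G_x/2 = 0, [yy,y] = G_y/2 = 0
Gamma^x_ij = (G*[ij,x] - F*[ij,y])/(EG - F^2), Gamma^y_ij = (E*[ij,y] - F*[ij,x])/(EG - F^2)
Gamma_xxx = 192/161, Gamma_xxy = 0, Gamma_xyy = 0, Gamma_yxx = -16/161, Gamma_yxy = 0, Gamma_yyy = 0
d^2x/dtau^2 = -(Gamma_xxx*(-1)^2 + 2*Gamma_xxy*(-1)*(-7/4) + Gamma_xyy*(-7/4)^2) = -192/161
d^2y/dtau^2 = -(Gamma_yxx*(-1)^2 + 2*Gamma_yxy*(-1)*(-7/4) + Gamma_yyy*(-7/4)^2) = 16/161


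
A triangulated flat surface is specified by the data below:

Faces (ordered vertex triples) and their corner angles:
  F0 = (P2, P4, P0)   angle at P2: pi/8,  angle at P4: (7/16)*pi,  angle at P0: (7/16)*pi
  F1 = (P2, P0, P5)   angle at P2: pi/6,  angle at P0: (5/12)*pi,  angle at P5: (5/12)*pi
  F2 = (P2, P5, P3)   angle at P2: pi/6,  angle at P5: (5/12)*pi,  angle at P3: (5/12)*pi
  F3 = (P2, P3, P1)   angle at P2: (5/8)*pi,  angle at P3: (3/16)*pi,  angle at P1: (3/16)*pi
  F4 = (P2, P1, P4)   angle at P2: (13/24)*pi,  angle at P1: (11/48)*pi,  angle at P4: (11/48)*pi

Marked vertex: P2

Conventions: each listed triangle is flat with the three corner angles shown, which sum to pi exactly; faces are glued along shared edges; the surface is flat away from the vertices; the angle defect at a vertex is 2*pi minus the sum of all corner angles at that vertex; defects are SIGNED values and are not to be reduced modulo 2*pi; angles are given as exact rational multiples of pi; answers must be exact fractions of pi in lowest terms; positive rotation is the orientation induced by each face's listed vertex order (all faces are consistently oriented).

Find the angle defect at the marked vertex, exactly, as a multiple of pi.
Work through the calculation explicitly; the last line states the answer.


Sum of corner angles at P2: (13/8)*pi
defect = 2*pi - (13/8)*pi

Answer: defect(P2) = (3/8)*pi


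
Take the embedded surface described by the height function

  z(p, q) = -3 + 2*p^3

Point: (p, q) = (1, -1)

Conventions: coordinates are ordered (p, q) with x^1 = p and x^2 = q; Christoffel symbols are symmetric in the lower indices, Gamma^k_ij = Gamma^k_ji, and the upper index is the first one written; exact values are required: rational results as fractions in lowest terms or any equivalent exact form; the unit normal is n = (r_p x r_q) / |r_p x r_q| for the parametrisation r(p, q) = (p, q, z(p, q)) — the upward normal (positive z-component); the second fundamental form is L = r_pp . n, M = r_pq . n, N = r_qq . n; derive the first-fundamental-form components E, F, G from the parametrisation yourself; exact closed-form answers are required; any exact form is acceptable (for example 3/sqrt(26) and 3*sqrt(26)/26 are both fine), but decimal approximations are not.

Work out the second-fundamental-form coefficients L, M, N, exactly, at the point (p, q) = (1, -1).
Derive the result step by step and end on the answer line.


z_p = 6, z_q = 0, z_pp = 12, z_pq = 0, z_qq = 0
E = 37, F = 0, G = 1; answer radicand W^2 = 37
unnormalised second-form numerators: l = 12, m = 0, n = 0; L = l/sqrt(37), and similarly M = m/sqrt(W^2), N = n/sqrt(W^2)

Answer: L = 12*sqrt(37)/37, M = 0, N = 0


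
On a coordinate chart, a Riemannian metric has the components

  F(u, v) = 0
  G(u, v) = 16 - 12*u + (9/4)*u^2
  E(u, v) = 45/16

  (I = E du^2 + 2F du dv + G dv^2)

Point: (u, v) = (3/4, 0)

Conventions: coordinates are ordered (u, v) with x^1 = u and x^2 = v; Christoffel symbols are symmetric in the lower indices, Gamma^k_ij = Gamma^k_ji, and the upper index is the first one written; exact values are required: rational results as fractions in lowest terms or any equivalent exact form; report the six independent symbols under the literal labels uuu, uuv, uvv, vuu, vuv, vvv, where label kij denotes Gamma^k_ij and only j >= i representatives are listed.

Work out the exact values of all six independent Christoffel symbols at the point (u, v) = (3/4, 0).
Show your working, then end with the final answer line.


E = 45/16, F = 0, G = 529/64 at the point
E_u = 0, E_v = 0, F_u = 0, F_v = 0, G_u = -69/8, G_v = 0
EG - F^2 = 23805/1024;  g^inv = (1024/23805) * [[529/64, 0], [0, 45/16]]
first-kind symbols [ij,l] = (1/2)(d_i g_jl + d_j g_il - d_l g_ij): [uu,u] = E_u/2 = 0, [uu,v] = F_u - E_v/2 = 0, [uv,u] = E_v/2 = 0, [uv,v] = G_u/2 = -69/16, [vv,u] = F_v - G_u/2 = 69/16, [vv,v] = G_v/2 = 0
Gamma^u_ij = (G*[ij,u] - F*[ij,v])/(EG - F^2), Gamma^v_ij = (E*[ij,v] - F*[ij,u])/(EG - F^2)

Answer: Gamma_uuu = 0, Gamma_uuv = 0, Gamma_uvv = 23/15, Gamma_vuu = 0, Gamma_vuv = -12/23, Gamma_vvv = 0


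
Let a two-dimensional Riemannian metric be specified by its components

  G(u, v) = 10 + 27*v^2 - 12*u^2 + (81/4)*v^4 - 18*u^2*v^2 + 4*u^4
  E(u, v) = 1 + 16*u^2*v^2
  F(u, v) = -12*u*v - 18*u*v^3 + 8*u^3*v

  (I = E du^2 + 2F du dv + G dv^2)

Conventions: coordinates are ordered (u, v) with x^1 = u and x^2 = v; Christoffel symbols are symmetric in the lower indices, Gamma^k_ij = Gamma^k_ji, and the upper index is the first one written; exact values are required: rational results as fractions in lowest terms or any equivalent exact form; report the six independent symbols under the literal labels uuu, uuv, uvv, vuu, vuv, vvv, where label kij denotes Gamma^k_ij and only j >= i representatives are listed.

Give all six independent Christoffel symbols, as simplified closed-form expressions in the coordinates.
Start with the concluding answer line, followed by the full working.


Answer: Gamma_uuu = 64*u*v^2/(16*u^4 - 8*u^2*v^2 - 48*u^2 + 81*v^4 + 108*v^2 + 40), Gamma_uuv = 64*u^2*v/(16*u^4 - 8*u^2*v^2 - 48*u^2 + 81*v^4 + 108*v^2 + 40), Gamma_uvv = -144*u*v^2/(16*u^4 - 8*u^2*v^2 - 48*u^2 + 81*v^4 + 108*v^2 + 40), Gamma_vuu = (32*u^2*v - 72*v^3 - 48*v)/(16*u^4 - 8*u^2*v^2 - 48*u^2 + 81*v^4 + 108*v^2 + 40), Gamma_vuv = (32*u^3 - 72*u*v^2 - 48*u)/(16*u^4 - 8*u^2*v^2 - 48*u^2 + 81*v^4 + 108*v^2 + 40), Gamma_vvv = (-72*u^2*v + 162*v^3 + 108*v)/(16*u^4 - 8*u^2*v^2 - 48*u^2 + 81*v^4 + 108*v^2 + 40)

E = 1 + 16*u^2*v^2; F = -12*u*v - 18*u*v^3 + 8*u^3*v; G = 10 + 27*v^2 - 12*u^2 + (81/4)*v^4 - 18*u^2*v^2 + 4*u^4
Gamma^k_ij = (1/2) g^{kl} (d_i g_jl + d_j g_il - d_l g_ij), with g^inv = (1/(EG-F^2)) [[G, -F], [-F, E]]
first partials: E_u = 32*u*v^2, E_v = 32*u^2*v, F_u = -12*v - 18*v^3 + 24*u^2*v, F_v = -12*u - 54*u*v^2 + 8*u^3, G_u = -24*u - 36*u*v^2 + 16*u^3, G_v = 54*v + 81*v^3 - 36*u^2*v
D = EG - F^2 = 10 + 27*v^2 - 12*u^2 + (81/4)*v^4 - 2*u^2*v^2 + 4*u^4
expanded: Gamma^u_uu = (G E_u - 2F F_u + F E_v)/(2D), Gamma^u_uv = (G E_v - F G_u)/(2D), Gamma^u_vv = (2G F_v - G G_u - F G_v)/(2D), Gamma^v_uu = (2E F_u - E E_v - F E_u)/(2D), Gamma^v_uv = (E G_u - F E_v)/(2D), Gamma^v_vv = (E G_v - 2F F_v + F G_u)/(2D); substitute and cancel common factors


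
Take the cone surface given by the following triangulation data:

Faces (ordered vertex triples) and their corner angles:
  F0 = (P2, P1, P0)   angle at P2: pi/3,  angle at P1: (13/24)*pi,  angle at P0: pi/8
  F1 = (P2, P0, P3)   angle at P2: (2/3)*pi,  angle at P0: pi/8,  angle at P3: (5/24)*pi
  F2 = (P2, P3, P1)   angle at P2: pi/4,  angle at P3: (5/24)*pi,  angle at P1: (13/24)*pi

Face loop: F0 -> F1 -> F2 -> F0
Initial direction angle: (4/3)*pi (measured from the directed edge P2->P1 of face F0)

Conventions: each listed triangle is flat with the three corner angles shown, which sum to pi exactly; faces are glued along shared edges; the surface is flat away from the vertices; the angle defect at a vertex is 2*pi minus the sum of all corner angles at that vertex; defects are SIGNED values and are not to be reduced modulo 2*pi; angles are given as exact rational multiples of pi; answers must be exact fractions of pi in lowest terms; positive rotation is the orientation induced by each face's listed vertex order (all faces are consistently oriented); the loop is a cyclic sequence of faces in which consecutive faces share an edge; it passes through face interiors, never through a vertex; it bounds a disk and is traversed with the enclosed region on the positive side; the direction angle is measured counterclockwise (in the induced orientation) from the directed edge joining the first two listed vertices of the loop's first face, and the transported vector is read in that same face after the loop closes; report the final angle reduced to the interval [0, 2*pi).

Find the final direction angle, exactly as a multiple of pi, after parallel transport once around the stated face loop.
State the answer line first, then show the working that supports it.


Answer: final direction angle = pi/12

enclosed vertex P2: corner angles sum to (5/4)*pi, defect = 2*pi - (5/4)*pi = (3/4)*pi
transport around the loop rotates by the sum of enclosed defects; add to the initial angle mod 2*pi
final angle = (4/3)*pi + (3/4)*pi = pi/12 (mod 2*pi)


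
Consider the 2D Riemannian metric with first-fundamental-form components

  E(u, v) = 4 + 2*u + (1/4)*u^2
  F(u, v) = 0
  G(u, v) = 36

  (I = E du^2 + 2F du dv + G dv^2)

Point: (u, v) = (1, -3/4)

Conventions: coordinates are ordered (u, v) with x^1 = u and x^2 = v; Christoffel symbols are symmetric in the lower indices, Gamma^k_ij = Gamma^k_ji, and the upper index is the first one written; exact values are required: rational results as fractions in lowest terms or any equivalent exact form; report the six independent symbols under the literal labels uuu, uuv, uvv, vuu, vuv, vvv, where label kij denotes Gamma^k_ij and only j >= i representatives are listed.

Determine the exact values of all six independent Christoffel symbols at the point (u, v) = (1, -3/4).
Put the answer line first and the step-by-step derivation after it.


Answer: Gamma_uuu = 1/5, Gamma_uuv = 0, Gamma_uvv = 0, Gamma_vuu = 0, Gamma_vuv = 0, Gamma_vvv = 0

E = 25/4, F = 0, G = 36 at the point
E_u = 5/2, E_v = 0, F_u = 0, F_v = 0, G_u = 0, G_v = 0
EG - F^2 = 225;  g^inv = (1/225) * [[36, 0], [0, 25/4]]
first-kind symbols [ij,l] = (1/2)(d_i g_jl + d_j g_il - d_l g_ij): [uu,u] = E_u/2 = 5/4, [uu,v] = F_u - E_v/2 = 0, [uv,u] = E_v/2 = 0, [uv,v] = G_u/2 = 0, [vv,u] = F_v - G_u/2 = 0, [vv,v] = G_v/2 = 0
Gamma^u_ij = (G*[ij,u] - F*[ij,v])/(EG - F^2), Gamma^v_ij = (E*[ij,v] - F*[ij,u])/(EG - F^2)


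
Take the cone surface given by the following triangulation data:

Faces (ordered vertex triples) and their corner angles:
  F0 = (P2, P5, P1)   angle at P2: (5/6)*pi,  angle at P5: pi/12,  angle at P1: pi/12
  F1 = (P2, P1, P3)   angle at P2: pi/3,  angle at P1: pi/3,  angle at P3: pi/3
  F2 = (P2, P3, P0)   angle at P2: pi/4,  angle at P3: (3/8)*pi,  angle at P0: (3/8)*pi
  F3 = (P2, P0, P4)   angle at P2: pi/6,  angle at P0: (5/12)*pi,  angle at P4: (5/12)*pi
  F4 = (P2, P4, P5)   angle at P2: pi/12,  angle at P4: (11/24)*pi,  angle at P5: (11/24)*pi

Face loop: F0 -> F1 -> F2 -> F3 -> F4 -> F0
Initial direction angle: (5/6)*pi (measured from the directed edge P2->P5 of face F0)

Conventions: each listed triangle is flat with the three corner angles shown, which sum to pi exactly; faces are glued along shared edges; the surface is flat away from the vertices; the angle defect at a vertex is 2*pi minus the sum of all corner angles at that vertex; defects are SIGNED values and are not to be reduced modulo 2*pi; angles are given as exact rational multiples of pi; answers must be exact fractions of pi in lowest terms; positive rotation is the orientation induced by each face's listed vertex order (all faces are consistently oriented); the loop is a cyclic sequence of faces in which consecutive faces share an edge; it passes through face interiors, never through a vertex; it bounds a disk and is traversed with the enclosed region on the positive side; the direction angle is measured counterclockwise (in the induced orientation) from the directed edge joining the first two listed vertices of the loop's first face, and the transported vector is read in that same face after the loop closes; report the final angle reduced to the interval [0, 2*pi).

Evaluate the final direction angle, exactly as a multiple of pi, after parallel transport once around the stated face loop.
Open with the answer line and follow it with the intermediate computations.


Answer: final direction angle = (7/6)*pi

enclosed vertex P2: corner angles sum to (5/3)*pi, defect = 2*pi - (5/3)*pi = pi/3
the rotation equals the total enclosed defect, so the final angle is initial + defects (mod 2*pi)
final angle = (5/6)*pi + pi/3 = (7/6)*pi (mod 2*pi)


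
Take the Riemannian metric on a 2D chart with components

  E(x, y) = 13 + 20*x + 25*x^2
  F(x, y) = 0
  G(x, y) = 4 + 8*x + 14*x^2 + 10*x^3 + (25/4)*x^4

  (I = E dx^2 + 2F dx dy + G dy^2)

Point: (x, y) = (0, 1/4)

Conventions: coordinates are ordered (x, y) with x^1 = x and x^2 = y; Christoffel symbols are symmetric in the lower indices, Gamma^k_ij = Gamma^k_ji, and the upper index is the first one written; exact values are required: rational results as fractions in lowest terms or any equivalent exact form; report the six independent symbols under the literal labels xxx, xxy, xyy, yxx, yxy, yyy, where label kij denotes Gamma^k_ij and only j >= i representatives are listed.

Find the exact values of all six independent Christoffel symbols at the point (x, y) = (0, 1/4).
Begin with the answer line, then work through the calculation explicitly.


Answer: Gamma_xxx = 10/13, Gamma_xxy = 0, Gamma_xyy = -4/13, Gamma_yxx = 0, Gamma_yxy = 1, Gamma_yyy = 0

E = 13, F = 0, G = 4 at the point
E_x = 20, E_y = 0, F_x = 0, F_y = 0, G_x = 8, G_y = 0
EG - F^2 = 52;  g^inv = (1/52) * [[4, 0], [0, 13]]
first-kind symbols [ij,l] = (1/2)(d_i g_jl + d_j g_il - d_l g_ij): [xx,x] = E_x/2 = 10, [xx,y] = F_x - E_y/2 = 0, [xy,x] = E_y/2 = 0, [xy,y] = G_x/2 = 4, [yy,x] = F_y - G_x/2 = -4, [yy,y] = G_y/2 = 0
Gamma^x_ij = (G*[ij,x] - F*[ij,y])/(EG - F^2), Gamma^y_ij = (E*[ij,y] - F*[ij,x])/(EG - F^2)


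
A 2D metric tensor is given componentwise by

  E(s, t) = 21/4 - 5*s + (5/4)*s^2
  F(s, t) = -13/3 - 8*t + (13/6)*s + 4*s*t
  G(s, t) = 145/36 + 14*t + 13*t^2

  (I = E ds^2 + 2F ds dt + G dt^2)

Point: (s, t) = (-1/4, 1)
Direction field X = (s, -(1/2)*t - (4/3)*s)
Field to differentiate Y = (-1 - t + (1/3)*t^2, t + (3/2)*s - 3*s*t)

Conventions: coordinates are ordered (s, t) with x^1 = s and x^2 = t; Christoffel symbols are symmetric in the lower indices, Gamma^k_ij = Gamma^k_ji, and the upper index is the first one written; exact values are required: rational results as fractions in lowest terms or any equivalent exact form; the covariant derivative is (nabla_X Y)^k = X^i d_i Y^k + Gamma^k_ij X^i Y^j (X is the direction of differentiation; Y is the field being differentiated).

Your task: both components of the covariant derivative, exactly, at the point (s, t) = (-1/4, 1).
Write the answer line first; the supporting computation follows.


Answer: (nabla_X Y)^s = 13903/480618, (nabla_X Y)^t = 2089/320412

E = 421/64, F = -111/8, G = 1117/36 at the point
E_s = -45/8, E_t = 0, F_s = 37/6, F_t = -9, G_s = 0, G_t = 40
EG - F^2 = 26701/2304;  g^inv = (2304/26701) * [[1117/36, 111/8], [111/8, 421/64]]
first-kind symbols [ij,l] = (1/2)(d_i g_jl + d_j g_il - d_l g_ij): [ss,s] = E_s/2 = -45/16, [ss,t] = F_s - E_t/2 = 37/6, [st,s] = E_t/2 = 0, [st,t] = G_s/2 = 0, [tt,s] = F_t - G_s/2 = -9, [tt,t] = G_t/2 = 20
Gamma^s_ij = (G*[ij,s] - F*[ij,t])/(EG - F^2), Gamma^t_ij = (E*[ij,t] - F*[ij,s])/(EG - F^2)
Gamma_sss = -3924/26701, Gamma_sst = 0, Gamma_stt = -4032/26701, Gamma_tss = 3552/26701, Gamma_tst = 0, Gamma_ttt = 15408/26701
X = (-1/4, -1/6), Y = (-5/3, 11/8) at the point


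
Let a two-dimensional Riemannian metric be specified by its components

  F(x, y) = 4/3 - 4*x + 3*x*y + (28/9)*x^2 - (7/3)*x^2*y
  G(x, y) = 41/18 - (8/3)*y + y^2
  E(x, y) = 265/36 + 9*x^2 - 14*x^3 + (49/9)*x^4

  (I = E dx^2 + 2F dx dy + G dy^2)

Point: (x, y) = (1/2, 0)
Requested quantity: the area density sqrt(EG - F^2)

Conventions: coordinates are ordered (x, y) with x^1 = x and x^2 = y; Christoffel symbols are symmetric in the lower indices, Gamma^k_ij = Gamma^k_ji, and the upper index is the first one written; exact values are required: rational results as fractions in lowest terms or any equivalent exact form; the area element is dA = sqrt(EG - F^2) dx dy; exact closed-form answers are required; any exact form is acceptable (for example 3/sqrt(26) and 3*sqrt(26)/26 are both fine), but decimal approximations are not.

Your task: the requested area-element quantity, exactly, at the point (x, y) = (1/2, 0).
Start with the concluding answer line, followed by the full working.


Answer: sqrt(EG - F^2) = sqrt(96778)/72

E = 1181/144, F = 1/9, G = 41/18; EG - F^2 = 48389/2592


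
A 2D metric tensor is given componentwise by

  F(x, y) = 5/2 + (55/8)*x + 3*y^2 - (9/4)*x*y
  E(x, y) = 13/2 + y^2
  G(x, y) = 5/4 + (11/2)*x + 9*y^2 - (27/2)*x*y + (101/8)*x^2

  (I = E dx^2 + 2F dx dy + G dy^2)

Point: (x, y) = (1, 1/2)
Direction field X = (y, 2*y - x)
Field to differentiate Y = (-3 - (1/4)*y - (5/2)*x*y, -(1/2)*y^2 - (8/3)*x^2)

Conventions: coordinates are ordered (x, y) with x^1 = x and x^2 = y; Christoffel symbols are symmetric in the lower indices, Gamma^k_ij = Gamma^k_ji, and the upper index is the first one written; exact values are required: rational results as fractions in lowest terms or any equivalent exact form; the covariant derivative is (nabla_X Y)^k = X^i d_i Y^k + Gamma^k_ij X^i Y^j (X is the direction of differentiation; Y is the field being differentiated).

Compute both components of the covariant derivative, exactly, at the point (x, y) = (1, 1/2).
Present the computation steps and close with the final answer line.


E = 27/4, F = 9, G = 119/8 at the point
E_x = 0, E_y = 1, F_x = 23/4, F_y = 3/4, G_x = 24, G_y = -9/2
EG - F^2 = 621/32;  g^inv = (32/621) * [[119/8, -9], [-9, 27/4]]
first-kind symbols [ij,l] = (1/2)(d_i g_jl + d_j g_il - d_l g_ij): [xx,x] = E_x/2 = 0, [xx,y] = F_x - E_y/2 = 21/4, [xy,x] = E_y/2 = 1/2, [xy,y] = G_x/2 = 12, [yy,x] = F_y - G_x/2 = -45/4, [yy,y] = G_y/2 = -9/4
Gamma^x_ij = (G*[ij,x] - F*[ij,y])/(EG - F^2), Gamma^y_ij = (E*[ij,y] - F*[ij,x])/(EG - F^2)
Gamma_xxx = -56/23, Gamma_xxy = -3218/621, Gamma_xyy = -523/69, Gamma_yxx = 42/23, Gamma_yxy = 272/69, Gamma_yyy = 102/23
X = (1/2, 0), Y = (-35/8, -67/24) at the point

Answer: (nabla_X Y)^x = 44467/3726, (nabla_X Y)^y = -20143/1656


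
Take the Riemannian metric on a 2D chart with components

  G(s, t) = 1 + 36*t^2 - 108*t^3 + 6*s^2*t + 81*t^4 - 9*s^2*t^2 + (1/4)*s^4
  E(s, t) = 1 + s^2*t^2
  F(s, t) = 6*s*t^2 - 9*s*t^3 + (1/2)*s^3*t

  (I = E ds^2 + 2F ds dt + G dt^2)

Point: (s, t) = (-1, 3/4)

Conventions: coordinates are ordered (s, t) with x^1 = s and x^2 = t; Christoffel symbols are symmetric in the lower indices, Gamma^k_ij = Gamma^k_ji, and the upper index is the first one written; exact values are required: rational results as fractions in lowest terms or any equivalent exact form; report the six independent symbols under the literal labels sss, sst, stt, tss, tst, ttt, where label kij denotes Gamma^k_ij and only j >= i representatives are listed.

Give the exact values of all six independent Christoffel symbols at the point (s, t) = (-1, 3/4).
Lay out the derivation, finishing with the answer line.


E = 25/16, F = 3/64, G = 257/256 at the point
E_s = -9/8, E_t = 3/2, F_s = 45/64, F_t = 91/16, G_s = 1/8, G_t = 15/16
EG - F^2 = 401/256;  g^inv = (256/401) * [[257/256, -3/64], [-3/64, 25/16]]
first-kind symbols [ij,l] = (1/2)(d_i g_jl + d_j g_il - d_l g_ij): [ss,s] = E_s/2 = -9/16, [ss,t] = F_s - E_t/2 = -3/64, [st,s] = E_t/2 = 3/4, [st,t] = G_s/2 = 1/16, [tt,s] = F_t - G_s/2 = 45/8, [tt,t] = G_t/2 = 15/32
Gamma^s_ij = (G*[ij,s] - F*[ij,t])/(EG - F^2), Gamma^t_ij = (E*[ij,t] - F*[ij,s])/(EG - F^2)

Answer: Gamma_sss = -144/401, Gamma_sst = 192/401, Gamma_stt = 1440/401, Gamma_tss = -12/401, Gamma_tst = 16/401, Gamma_ttt = 120/401


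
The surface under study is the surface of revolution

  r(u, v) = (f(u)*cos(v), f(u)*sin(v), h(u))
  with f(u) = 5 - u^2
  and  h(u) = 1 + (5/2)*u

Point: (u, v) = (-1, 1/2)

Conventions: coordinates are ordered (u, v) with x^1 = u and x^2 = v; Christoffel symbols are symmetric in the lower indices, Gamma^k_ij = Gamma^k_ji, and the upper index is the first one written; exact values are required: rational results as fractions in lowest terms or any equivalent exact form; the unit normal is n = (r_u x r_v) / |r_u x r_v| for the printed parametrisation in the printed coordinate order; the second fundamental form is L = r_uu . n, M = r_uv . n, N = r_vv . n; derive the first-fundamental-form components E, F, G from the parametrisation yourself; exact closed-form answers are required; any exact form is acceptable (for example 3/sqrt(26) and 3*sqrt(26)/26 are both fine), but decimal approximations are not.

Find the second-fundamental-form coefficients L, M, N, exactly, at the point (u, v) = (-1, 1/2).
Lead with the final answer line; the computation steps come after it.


Answer: L = 10*sqrt(41)/41, M = 0, N = 20*sqrt(41)/41

f = 4, f' = 2, f'' = -2, h' = 5/2, h'' = 0
E = 41/4, F = 0, G = 16; answer radicand W^2 = 41/4
unnormalised second-form numerators: l = 5, m = 0, n = 10; L = l/sqrt(41/4), and similarly M = m/sqrt(W^2), N = n/sqrt(W^2)


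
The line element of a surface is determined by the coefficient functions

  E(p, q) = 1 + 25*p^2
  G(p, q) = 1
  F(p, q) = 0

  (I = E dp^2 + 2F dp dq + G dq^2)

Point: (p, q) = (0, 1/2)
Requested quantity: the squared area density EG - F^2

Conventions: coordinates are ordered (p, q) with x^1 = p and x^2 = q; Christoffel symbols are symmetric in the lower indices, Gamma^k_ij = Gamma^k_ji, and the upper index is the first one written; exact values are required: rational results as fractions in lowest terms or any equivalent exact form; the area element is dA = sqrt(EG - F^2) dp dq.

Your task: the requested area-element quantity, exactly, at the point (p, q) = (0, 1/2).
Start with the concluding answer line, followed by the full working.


Answer: EG - F^2 = 1

E = 1, F = 0, G = 1; EG - F^2 = 1


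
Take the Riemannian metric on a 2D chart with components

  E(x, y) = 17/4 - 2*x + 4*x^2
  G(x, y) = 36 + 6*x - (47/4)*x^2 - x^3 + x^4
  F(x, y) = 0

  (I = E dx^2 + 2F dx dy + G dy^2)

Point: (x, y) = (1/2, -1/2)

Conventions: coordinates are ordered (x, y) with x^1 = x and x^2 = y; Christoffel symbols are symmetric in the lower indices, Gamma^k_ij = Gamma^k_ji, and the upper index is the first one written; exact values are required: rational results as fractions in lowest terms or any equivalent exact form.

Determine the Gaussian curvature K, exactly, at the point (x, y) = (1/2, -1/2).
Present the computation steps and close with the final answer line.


E = 17/4, F = 0, G = 36, EG - F^2 = 153 at the point
E_x = 2, E_y = 0, F_x = 0, F_y = 0, G_x = -6, G_y = 0
E_yy = 0, F_xy = 0, G_xx = -47/2
Brioschi: K = (det M1 - det M2) / (EG - F^2)^2 with the standard first/second-derivative matrices M1, M2.
M1 = [[-E_yy/2 + F_xy - G_xx/2, E_x/2, F_x - E_y/2], [F_y - G_x/2, E, F], [G_y/2, F, G]] = [[47/4, 1, 0], [3, 17/4, 0], [0, 0, 36]]; det M1 = 6759/4
M2 = [[0, E_y/2, G_x/2], [E_y/2, E, F], [G_x/2, F, G]] = [[0, 0, -3], [0, 17/4, 0], [-3, 0, 36]]; det M2 = -153/4
det M1 - det M2 = 1728; K = 1728 / (153)^2 = 64/867

Answer: K = 64/867


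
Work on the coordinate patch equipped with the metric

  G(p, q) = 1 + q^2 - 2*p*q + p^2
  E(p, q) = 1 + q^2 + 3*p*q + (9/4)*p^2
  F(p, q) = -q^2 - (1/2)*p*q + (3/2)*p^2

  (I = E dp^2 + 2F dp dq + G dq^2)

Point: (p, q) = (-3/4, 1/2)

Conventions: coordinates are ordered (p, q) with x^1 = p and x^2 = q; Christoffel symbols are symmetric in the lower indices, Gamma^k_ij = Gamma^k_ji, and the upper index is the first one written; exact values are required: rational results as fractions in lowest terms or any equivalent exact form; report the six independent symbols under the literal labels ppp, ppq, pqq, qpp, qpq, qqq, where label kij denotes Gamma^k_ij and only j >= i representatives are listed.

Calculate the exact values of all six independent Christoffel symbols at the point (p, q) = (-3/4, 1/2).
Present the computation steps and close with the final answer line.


E = 89/64, F = 25/32, G = 41/16 at the point
E_p = -15/8, E_q = -5/4, F_p = -5/2, F_q = -5/8, G_p = -5/2, G_q = 5/2
EG - F^2 = 189/64;  g^inv = (64/189) * [[41/16, -25/32], [-25/32, 89/64]]
first-kind symbols [ij,l] = (1/2)(d_i g_jl + d_j g_il - d_l g_ij): [pp,p] = E_p/2 = -15/16, [pp,q] = F_p - E_q/2 = -15/8, [pq,p] = E_q/2 = -5/8, [pq,q] = G_p/2 = -5/4, [qq,p] = F_q - G_p/2 = 5/8, [qq,q] = G_q/2 = 5/4
Gamma^p_ij = (G*[ij,p] - F*[ij,q])/(EG - F^2), Gamma^q_ij = (E*[ij,q] - F*[ij,p])/(EG - F^2)

Answer: Gamma_ppp = -20/63, Gamma_ppq = -40/189, Gamma_pqq = 40/189, Gamma_qpp = -40/63, Gamma_qpq = -80/189, Gamma_qqq = 80/189


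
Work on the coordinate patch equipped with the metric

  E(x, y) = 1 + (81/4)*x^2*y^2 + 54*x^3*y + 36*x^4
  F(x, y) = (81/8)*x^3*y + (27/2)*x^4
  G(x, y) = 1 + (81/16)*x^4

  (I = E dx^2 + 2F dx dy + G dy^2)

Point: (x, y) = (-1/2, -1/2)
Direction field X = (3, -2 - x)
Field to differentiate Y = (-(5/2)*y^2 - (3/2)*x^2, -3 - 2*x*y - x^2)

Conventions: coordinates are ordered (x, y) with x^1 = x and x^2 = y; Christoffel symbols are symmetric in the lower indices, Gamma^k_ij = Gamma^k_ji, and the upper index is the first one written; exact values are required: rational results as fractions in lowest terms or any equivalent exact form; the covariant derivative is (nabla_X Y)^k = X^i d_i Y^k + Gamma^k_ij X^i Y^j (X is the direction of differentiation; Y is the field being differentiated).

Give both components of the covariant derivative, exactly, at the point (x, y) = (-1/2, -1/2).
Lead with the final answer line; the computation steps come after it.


Answer: (nabla_X Y)^x = 131799/8404, (nabla_X Y)^y = 32355/4202

E = 505/64, F = 189/128, G = 337/256 at the point
E_x = -693/16, E_y = -189/16, F_x = -675/64, F_y = -81/64, G_x = -81/32, G_y = 0
EG - F^2 = 2101/256;  g^inv = (256/2101) * [[337/256, -189/128], [-189/128, 505/64]]
first-kind symbols [ij,l] = (1/2)(d_i g_jl + d_j g_il - d_l g_ij): [xx,x] = E_x/2 = -693/32, [xx,y] = F_x - E_y/2 = -297/64, [xy,x] = E_y/2 = -189/32, [xy,y] = G_x/2 = -81/64, [yy,x] = F_y - G_x/2 = 0, [yy,y] = G_y/2 = 0
Gamma^x_ij = (G*[ij,x] - F*[ij,y])/(EG - F^2), Gamma^y_ij = (E*[ij,y] - F*[ij,x])/(EG - F^2)
Gamma_xxx = -504/191, Gamma_xxy = -1512/2101, Gamma_xyy = 0, Gamma_yxx = -108/191, Gamma_yxy = -324/2101, Gamma_yyy = 0
X = (3, -3/2), Y = (-1, -15/4) at the point


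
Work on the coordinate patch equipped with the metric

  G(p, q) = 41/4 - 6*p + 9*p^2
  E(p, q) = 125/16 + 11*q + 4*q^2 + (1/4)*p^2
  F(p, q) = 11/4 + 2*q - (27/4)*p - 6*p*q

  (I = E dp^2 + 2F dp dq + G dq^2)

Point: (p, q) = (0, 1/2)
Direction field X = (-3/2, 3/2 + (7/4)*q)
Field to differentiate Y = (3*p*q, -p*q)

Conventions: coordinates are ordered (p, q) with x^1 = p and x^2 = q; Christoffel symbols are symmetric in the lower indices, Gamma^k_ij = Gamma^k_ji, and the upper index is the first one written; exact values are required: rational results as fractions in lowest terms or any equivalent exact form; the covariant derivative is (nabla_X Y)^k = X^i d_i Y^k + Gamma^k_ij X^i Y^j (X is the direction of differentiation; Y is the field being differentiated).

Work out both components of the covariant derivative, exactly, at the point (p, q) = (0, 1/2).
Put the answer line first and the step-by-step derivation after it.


Answer: (nabla_X Y)^p = -9/4, (nabla_X Y)^q = 3/4

E = 229/16, F = 15/4, G = 41/4 at the point
E_p = 0, E_q = 15, F_p = -39/4, F_q = 2, G_p = -6, G_q = 0
EG - F^2 = 8489/64;  g^inv = (64/8489) * [[41/4, -15/4], [-15/4, 229/16]]
first-kind symbols [ij,l] = (1/2)(d_i g_jl + d_j g_il - d_l g_ij): [pp,p] = E_p/2 = 0, [pp,q] = F_p - E_q/2 = -69/4, [pq,p] = E_q/2 = 15/2, [pq,q] = G_p/2 = -3, [qq,p] = F_q - G_p/2 = 5, [qq,q] = G_q/2 = 0
Gamma^p_ij = (G*[ij,p] - F*[ij,q])/(EG - F^2), Gamma^q_ij = (E*[ij,q] - F*[ij,p])/(EG - F^2)
Gamma_ppp = 4140/8489, Gamma_ppq = 5640/8489, Gamma_pqq = 3280/8489, Gamma_qpp = -15801/8489, Gamma_qpq = -4548/8489, Gamma_qqq = -1200/8489
X = (-3/2, 19/8), Y = (0, 0) at the point


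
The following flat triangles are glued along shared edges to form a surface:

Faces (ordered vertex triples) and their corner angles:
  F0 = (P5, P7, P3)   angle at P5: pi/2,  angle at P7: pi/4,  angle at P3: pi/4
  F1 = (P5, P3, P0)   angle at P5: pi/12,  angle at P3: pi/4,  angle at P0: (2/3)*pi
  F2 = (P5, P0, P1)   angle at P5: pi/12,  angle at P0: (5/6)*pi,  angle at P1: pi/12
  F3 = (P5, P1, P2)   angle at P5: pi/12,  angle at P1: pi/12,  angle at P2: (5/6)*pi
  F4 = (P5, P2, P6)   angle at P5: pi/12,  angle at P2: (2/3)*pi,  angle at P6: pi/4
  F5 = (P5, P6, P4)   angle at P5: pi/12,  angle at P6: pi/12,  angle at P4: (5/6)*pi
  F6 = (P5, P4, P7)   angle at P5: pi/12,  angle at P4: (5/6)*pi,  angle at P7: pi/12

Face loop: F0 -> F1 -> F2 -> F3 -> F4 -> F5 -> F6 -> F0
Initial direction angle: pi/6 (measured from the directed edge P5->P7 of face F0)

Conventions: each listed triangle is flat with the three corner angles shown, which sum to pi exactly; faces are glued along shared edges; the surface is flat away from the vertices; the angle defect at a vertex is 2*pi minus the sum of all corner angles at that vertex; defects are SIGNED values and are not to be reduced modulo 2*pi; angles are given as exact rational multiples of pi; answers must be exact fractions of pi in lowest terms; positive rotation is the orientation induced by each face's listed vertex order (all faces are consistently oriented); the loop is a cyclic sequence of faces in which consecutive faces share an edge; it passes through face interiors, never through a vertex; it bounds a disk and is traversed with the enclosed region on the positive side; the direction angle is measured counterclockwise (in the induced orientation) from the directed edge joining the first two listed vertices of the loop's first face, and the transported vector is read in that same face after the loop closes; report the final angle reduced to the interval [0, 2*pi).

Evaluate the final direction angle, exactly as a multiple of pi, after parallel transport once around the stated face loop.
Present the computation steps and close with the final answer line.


enclosed vertex P5: corner angles sum to pi, defect = 2*pi - pi = pi
holonomy = initial angle + sum of enclosed defects (mod 2*pi), positive in the induced orientation
final angle = pi/6 + pi = (7/6)*pi (mod 2*pi)

Answer: final direction angle = (7/6)*pi
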